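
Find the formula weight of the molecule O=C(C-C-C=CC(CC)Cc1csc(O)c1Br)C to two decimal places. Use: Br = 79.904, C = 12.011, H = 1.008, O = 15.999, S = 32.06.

331.27

Molecular formula: C14H19BrO2S.
M = 1×79.904 + 14×12.011 + 19×1.008 + 2×15.999 + 1×32.06 = 331.27 g/mol.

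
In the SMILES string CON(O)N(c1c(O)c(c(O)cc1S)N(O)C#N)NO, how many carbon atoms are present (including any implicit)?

The symbol for carbon appears 8 times in the SMILES. Lowercase c denotes aromatic carbon and counts toward C.

8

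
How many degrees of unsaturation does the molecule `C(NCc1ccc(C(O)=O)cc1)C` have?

Molecular formula from the SMILES: C10H13NO2.
DoU = (2C + 2 + N − H − X)/2 = (2·10 + 2 + 1 − 13 − 0)/2 = 10/2 = 5.
(Structurally: 1 ring(s) + 4 π bond(s) = 5.)

5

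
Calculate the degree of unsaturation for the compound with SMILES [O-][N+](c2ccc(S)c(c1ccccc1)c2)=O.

Molecular formula from the SMILES: C12H9NO2S.
DoU = (2C + 2 + N − H − X)/2 = (2·12 + 2 + 1 − 9 − 0)/2 = 18/2 = 9.
(Structurally: 2 ring(s) + 7 π bond(s) = 9.)

9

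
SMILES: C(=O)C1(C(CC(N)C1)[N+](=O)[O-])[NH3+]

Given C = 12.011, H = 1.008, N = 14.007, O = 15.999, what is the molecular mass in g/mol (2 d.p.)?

Molecular formula: C6H12N3O3+.
M = 6×12.011 + 12×1.008 + 3×14.007 + 3×15.999 = 174.18 g/mol.

174.18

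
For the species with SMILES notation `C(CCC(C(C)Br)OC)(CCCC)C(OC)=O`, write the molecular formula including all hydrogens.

Heavy atoms from the SMILES: 1 Br, 13 C, 3 O.
Implicit hydrogens by atom environment:
  5 × C: 2 H each → 10
  4 × C: 3 H each → 12
  3 × C: 1 H each → 3
  3 × O: no H
  1 × Br: no H
  1 × C: no H
  Total hydrogens = 25.
Molecular formula: C13H25BrO3

C13H25BrO3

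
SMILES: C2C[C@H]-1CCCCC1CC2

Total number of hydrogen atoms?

18

Hydrogens are implicit in SMILES; fill each atom to its normal valence:
  8 × C: 2 H each → 16
  2 × C: 1 H each → 2
  Total hydrogens = 18.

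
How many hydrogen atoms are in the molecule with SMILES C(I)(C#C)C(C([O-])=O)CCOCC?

Hydrogens are implicit in SMILES; fill each atom to its normal valence:
  3 × C: 2 H each → 6
  3 × C: 1 H each → 3
  2 × C: no H
  2 × O: no H
  1 × C: 3 H
  1 × I: no H
  1 × O (charge -1): no H
  Total hydrogens = 12.

12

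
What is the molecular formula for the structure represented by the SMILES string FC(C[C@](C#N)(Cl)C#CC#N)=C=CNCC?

Heavy atoms from the SMILES: 11 C, 1 Cl, 1 F, 3 N.
Implicit hydrogens by atom environment:
  7 × C: no H
  2 × C: 2 H each → 4
  2 × N: no H
  1 × C: 3 H
  1 × C: 1 H
  1 × Cl: no H
  1 × F: no H
  1 × N: 1 H
  Total hydrogens = 9.
Molecular formula: C11H9ClFN3

C11H9ClFN3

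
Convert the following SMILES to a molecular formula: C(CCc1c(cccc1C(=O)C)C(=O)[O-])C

C13H15O3-

Heavy atoms from the SMILES: 13 C, 3 O.
Implicit hydrogens by atom environment:
  3 × C: 2 H each → 6
  3 × C (aromatic): 1 H each → 3
  3 × C (aromatic): no H
  2 × C: 3 H each → 6
  2 × C: no H
  2 × O: no H
  1 × O (charge -1): no H
  Total hydrogens = 15.
Net charge -1.
Molecular formula: C13H15O3-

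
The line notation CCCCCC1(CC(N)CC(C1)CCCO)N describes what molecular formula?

Heavy atoms from the SMILES: 14 C, 2 N, 1 O.
Implicit hydrogens by atom environment:
  10 × C: 2 H each → 20
  2 × C: 1 H each → 2
  2 × N: 2 H each → 4
  1 × C: 3 H
  1 × C: no H
  1 × O: 1 H
  Total hydrogens = 30.
Molecular formula: C14H30N2O

C14H30N2O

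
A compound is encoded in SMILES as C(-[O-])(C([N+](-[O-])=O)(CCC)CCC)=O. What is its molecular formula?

Heavy atoms from the SMILES: 8 C, 1 N, 4 O.
Implicit hydrogens by atom environment:
  4 × C: 2 H each → 8
  2 × C: 3 H each → 6
  2 × C: no H
  2 × O: no H
  2 × O (charge -1): no H
  1 × N (charge +1): no H
  Total hydrogens = 14.
Net charge -1.
Molecular formula: C8H14NO4-

C8H14NO4-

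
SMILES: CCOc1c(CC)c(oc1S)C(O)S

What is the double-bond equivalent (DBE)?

Molecular formula from the SMILES: C9H14O3S2.
DoU = (2C + 2 + N − H − X)/2 = (2·9 + 2 + 0 − 14 − 0)/2 = 6/2 = 3.
(Structurally: 1 ring(s) + 2 π bond(s) = 3.)

3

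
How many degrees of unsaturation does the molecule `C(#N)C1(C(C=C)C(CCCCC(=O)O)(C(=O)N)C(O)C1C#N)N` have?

8

Molecular formula from the SMILES: C15H20N4O4.
DoU = (2C + 2 + N − H − X)/2 = (2·15 + 2 + 4 − 20 − 0)/2 = 16/2 = 8.
(Structurally: 1 ring(s) + 7 π bond(s) = 8.)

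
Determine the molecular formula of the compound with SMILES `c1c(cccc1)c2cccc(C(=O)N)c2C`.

Heavy atoms from the SMILES: 14 C, 1 N, 1 O.
Implicit hydrogens by atom environment:
  8 × C (aromatic): 1 H each → 8
  4 × C (aromatic): no H
  1 × C: 3 H
  1 × C: no H
  1 × N: 2 H
  1 × O: no H
  Total hydrogens = 13.
Molecular formula: C14H13NO

C14H13NO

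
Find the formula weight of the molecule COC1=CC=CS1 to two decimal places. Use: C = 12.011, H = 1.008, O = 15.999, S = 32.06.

Molecular formula: C5H6OS.
M = 5×12.011 + 6×1.008 + 1×15.999 + 1×32.06 = 114.16 g/mol.

114.16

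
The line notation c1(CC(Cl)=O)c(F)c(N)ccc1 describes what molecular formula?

Heavy atoms from the SMILES: 8 C, 1 Cl, 1 F, 1 N, 1 O.
Implicit hydrogens by atom environment:
  3 × C (aromatic): 1 H each → 3
  3 × C (aromatic): no H
  1 × C: 2 H
  1 × C: no H
  1 × Cl: no H
  1 × F: no H
  1 × N: 2 H
  1 × O: no H
  Total hydrogens = 7.
Molecular formula: C8H7ClFNO

C8H7ClFNO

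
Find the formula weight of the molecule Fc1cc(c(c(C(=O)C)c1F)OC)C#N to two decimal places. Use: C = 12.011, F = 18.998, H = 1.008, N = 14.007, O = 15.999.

Molecular formula: C10H7F2NO2.
M = 10×12.011 + 2×18.998 + 7×1.008 + 1×14.007 + 2×15.999 = 211.17 g/mol.

211.17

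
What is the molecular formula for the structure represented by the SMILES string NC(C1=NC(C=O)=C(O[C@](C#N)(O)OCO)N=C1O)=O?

Heavy atoms from the SMILES: 9 C, 4 N, 7 O.
Implicit hydrogens by atom environment:
  4 × C (aromatic): no H
  4 × O: no H
  3 × C: no H
  3 × O: 1 H each → 3
  2 × N (aromatic): no H
  1 × C: 2 H
  1 × C: 1 H
  1 × N: 2 H
  1 × N: no H
  Total hydrogens = 8.
Molecular formula: C9H8N4O7

C9H8N4O7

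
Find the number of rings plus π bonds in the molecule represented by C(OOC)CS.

0

Molecular formula from the SMILES: C3H8O2S.
DoU = (2C + 2 + N − H − X)/2 = (2·3 + 2 + 0 − 8 − 0)/2 = 0/2 = 0.
(Structurally: 0 ring(s) + 0 π bond(s) = 0.)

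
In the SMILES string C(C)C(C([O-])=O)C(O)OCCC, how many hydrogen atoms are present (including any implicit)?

15

Hydrogens are implicit in SMILES; fill each atom to its normal valence:
  3 × C: 2 H each → 6
  2 × C: 3 H each → 6
  2 × C: 1 H each → 2
  2 × O: no H
  1 × C: no H
  1 × O: 1 H
  1 × O (charge -1): no H
  Total hydrogens = 15.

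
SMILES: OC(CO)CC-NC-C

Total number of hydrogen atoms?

15

Hydrogens are implicit in SMILES; fill each atom to its normal valence:
  4 × C: 2 H each → 8
  2 × O: 1 H each → 2
  1 × C: 3 H
  1 × C: 1 H
  1 × N: 1 H
  Total hydrogens = 15.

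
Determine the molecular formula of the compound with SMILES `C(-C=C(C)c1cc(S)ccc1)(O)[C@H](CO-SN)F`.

C12H16FNO2S2

Heavy atoms from the SMILES: 12 C, 1 F, 1 N, 2 O, 2 S.
Implicit hydrogens by atom environment:
  4 × C (aromatic): 1 H each → 4
  3 × C: 1 H each → 3
  2 × C (aromatic): no H
  1 × C: 3 H
  1 × C: 2 H
  1 × C: no H
  1 × F: no H
  1 × N: 2 H
  1 × O: 1 H
  1 × O: no H
  1 × S: 1 H
  1 × S: no H
  Total hydrogens = 16.
Molecular formula: C12H16FNO2S2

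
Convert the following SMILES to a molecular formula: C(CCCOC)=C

C6H12O

Heavy atoms from the SMILES: 6 C, 1 O.
Implicit hydrogens by atom environment:
  4 × C: 2 H each → 8
  1 × C: 3 H
  1 × C: 1 H
  1 × O: no H
  Total hydrogens = 12.
Molecular formula: C6H12O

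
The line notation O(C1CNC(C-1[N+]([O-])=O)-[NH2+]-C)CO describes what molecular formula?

C6H14N3O4+

Heavy atoms from the SMILES: 6 C, 3 N, 4 O.
Implicit hydrogens by atom environment:
  3 × C: 1 H each → 3
  2 × C: 2 H each → 4
  2 × O: no H
  1 × C: 3 H
  1 × N (charge +1): 2 H
  1 × N: 1 H
  1 × N (charge +1): no H
  1 × O: 1 H
  1 × O (charge -1): no H
  Total hydrogens = 14.
Net charge +1.
Molecular formula: C6H14N3O4+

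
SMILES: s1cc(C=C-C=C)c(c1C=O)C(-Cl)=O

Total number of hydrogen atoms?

Hydrogens are implicit in SMILES; fill each atom to its normal valence:
  4 × C: 1 H each → 4
  3 × C (aromatic): no H
  2 × O: no H
  1 × C: 2 H
  1 × C (aromatic): 1 H
  1 × C: no H
  1 × Cl: no H
  1 × S (aromatic): no H
  Total hydrogens = 7.

7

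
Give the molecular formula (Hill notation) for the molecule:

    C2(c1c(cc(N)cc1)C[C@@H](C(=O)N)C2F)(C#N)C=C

Heavy atoms from the SMILES: 14 C, 1 F, 3 N, 1 O.
Implicit hydrogens by atom environment:
  3 × C (aromatic): 1 H each → 3
  3 × C: 1 H each → 3
  3 × C (aromatic): no H
  3 × C: no H
  2 × C: 2 H each → 4
  2 × N: 2 H each → 4
  1 × F: no H
  1 × N: no H
  1 × O: no H
  Total hydrogens = 14.
Molecular formula: C14H14FN3O

C14H14FN3O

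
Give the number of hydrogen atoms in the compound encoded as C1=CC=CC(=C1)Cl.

5

Hydrogens are implicit in SMILES; fill each atom to its normal valence:
  5 × C (aromatic): 1 H each → 5
  1 × C (aromatic): no H
  1 × Cl: no H
  Total hydrogens = 5.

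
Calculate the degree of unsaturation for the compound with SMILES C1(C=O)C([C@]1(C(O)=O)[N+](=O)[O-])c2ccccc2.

8

Molecular formula from the SMILES: C11H9NO5.
DoU = (2C + 2 + N − H − X)/2 = (2·11 + 2 + 1 − 9 − 0)/2 = 16/2 = 8.
(Structurally: 2 ring(s) + 6 π bond(s) = 8.)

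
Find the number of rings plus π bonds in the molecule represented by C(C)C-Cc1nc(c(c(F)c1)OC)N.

Molecular formula from the SMILES: C10H15FN2O.
DoU = (2C + 2 + N − H − X)/2 = (2·10 + 2 + 2 − 15 − 1)/2 = 8/2 = 4.
(Structurally: 1 ring(s) + 3 π bond(s) = 4.)

4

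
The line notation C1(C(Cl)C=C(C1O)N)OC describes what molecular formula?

Heavy atoms from the SMILES: 6 C, 1 Cl, 1 N, 2 O.
Implicit hydrogens by atom environment:
  4 × C: 1 H each → 4
  1 × C: 3 H
  1 × C: no H
  1 × Cl: no H
  1 × N: 2 H
  1 × O: 1 H
  1 × O: no H
  Total hydrogens = 10.
Molecular formula: C6H10ClNO2

C6H10ClNO2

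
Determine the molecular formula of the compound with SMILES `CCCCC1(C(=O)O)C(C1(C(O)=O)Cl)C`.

Heavy atoms from the SMILES: 10 C, 1 Cl, 4 O.
Implicit hydrogens by atom environment:
  4 × C: no H
  3 × C: 2 H each → 6
  2 × C: 3 H each → 6
  2 × O: 1 H each → 2
  2 × O: no H
  1 × C: 1 H
  1 × Cl: no H
  Total hydrogens = 15.
Molecular formula: C10H15ClO4

C10H15ClO4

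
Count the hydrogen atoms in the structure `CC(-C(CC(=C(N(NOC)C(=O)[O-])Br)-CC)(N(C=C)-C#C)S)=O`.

Hydrogens are implicit in SMILES; fill each atom to its normal valence:
  6 × C: no H
  3 × C: 3 H each → 9
  3 × C: 2 H each → 6
  3 × O: no H
  2 × C: 1 H each → 2
  2 × N: no H
  1 × Br: no H
  1 × N: 1 H
  1 × O (charge -1): no H
  1 × S: 1 H
  Total hydrogens = 19.

19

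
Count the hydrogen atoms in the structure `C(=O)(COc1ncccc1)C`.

Hydrogens are implicit in SMILES; fill each atom to its normal valence:
  4 × C (aromatic): 1 H each → 4
  2 × O: no H
  1 × C: 3 H
  1 × C: 2 H
  1 × C (aromatic): no H
  1 × C: no H
  1 × N (aromatic): no H
  Total hydrogens = 9.

9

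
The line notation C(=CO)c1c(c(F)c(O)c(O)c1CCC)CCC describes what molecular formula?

Heavy atoms from the SMILES: 14 C, 1 F, 3 O.
Implicit hydrogens by atom environment:
  6 × C (aromatic): no H
  4 × C: 2 H each → 8
  3 × O: 1 H each → 3
  2 × C: 3 H each → 6
  2 × C: 1 H each → 2
  1 × F: no H
  Total hydrogens = 19.
Molecular formula: C14H19FO3

C14H19FO3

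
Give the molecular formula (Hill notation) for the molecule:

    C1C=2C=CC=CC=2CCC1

Heavy atoms from the SMILES: 10 C.
Implicit hydrogens by atom environment:
  4 × C: 2 H each → 8
  4 × C (aromatic): 1 H each → 4
  2 × C (aromatic): no H
  Total hydrogens = 12.
Molecular formula: C10H12

C10H12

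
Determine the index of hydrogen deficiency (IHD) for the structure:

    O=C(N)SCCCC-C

1

Molecular formula from the SMILES: C6H13NOS.
DoU = (2C + 2 + N − H − X)/2 = (2·6 + 2 + 1 − 13 − 0)/2 = 2/2 = 1.
(Structurally: 0 ring(s) + 1 π bond(s) = 1.)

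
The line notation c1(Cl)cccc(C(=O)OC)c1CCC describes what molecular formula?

Heavy atoms from the SMILES: 11 C, 1 Cl, 2 O.
Implicit hydrogens by atom environment:
  3 × C (aromatic): 1 H each → 3
  3 × C (aromatic): no H
  2 × C: 3 H each → 6
  2 × C: 2 H each → 4
  2 × O: no H
  1 × C: no H
  1 × Cl: no H
  Total hydrogens = 13.
Molecular formula: C11H13ClO2

C11H13ClO2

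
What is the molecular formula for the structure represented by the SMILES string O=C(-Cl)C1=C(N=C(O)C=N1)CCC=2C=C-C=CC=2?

C13H11ClN2O2

Heavy atoms from the SMILES: 13 C, 1 Cl, 2 N, 2 O.
Implicit hydrogens by atom environment:
  6 × C (aromatic): 1 H each → 6
  4 × C (aromatic): no H
  2 × C: 2 H each → 4
  2 × N (aromatic): no H
  1 × C: no H
  1 × Cl: no H
  1 × O: 1 H
  1 × O: no H
  Total hydrogens = 11.
Molecular formula: C13H11ClN2O2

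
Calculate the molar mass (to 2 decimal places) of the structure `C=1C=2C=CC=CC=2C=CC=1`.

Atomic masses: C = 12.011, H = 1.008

128.17

Molecular formula: C10H8.
M = 10×12.011 + 8×1.008 = 128.17 g/mol.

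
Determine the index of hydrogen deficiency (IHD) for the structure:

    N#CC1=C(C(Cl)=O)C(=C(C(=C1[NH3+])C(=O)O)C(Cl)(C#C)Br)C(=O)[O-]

Molecular formula from the SMILES: C13H5BrCl2N2O5.
DoU = (2C + 2 + N − H − X)/2 = (2·13 + 2 + 2 − 5 − 3)/2 = 22/2 = 11.
(Structurally: 1 ring(s) + 10 π bond(s) = 11.)

11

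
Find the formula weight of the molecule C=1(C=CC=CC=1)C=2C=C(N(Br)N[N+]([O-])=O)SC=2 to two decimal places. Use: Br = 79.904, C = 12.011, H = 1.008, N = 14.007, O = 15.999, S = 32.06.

Molecular formula: C10H8BrN3O2S.
M = 1×79.904 + 10×12.011 + 8×1.008 + 3×14.007 + 2×15.999 + 1×32.06 = 314.16 g/mol.

314.16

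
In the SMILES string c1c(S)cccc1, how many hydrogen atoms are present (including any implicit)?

6

Hydrogens are implicit in SMILES; fill each atom to its normal valence:
  5 × C (aromatic): 1 H each → 5
  1 × C (aromatic): no H
  1 × S: 1 H
  Total hydrogens = 6.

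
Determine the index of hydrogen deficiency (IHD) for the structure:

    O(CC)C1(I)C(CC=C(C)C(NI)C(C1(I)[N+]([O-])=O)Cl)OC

3

Molecular formula from the SMILES: C12H18ClI3N2O4.
DoU = (2C + 2 + N − H − X)/2 = (2·12 + 2 + 2 − 18 − 4)/2 = 6/2 = 3.
(Structurally: 1 ring(s) + 2 π bond(s) = 3.)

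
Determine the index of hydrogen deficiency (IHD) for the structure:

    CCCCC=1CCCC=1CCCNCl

2

Molecular formula from the SMILES: C12H22ClN.
DoU = (2C + 2 + N − H − X)/2 = (2·12 + 2 + 1 − 22 − 1)/2 = 4/2 = 2.
(Structurally: 1 ring(s) + 1 π bond(s) = 2.)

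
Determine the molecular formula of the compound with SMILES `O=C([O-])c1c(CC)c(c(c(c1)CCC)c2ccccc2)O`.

C18H19O3-

Heavy atoms from the SMILES: 18 C, 3 O.
Implicit hydrogens by atom environment:
  6 × C (aromatic): 1 H each → 6
  6 × C (aromatic): no H
  3 × C: 2 H each → 6
  2 × C: 3 H each → 6
  1 × C: no H
  1 × O: 1 H
  1 × O: no H
  1 × O (charge -1): no H
  Total hydrogens = 19.
Net charge -1.
Molecular formula: C18H19O3-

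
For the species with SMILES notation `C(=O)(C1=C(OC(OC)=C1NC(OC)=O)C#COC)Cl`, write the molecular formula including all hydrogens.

Heavy atoms from the SMILES: 11 C, 1 Cl, 1 N, 6 O.
Implicit hydrogens by atom environment:
  5 × O: no H
  4 × C (aromatic): no H
  4 × C: no H
  3 × C: 3 H each → 9
  1 × Cl: no H
  1 × N: 1 H
  1 × O (aromatic): no H
  Total hydrogens = 10.
Molecular formula: C11H10ClNO6

C11H10ClNO6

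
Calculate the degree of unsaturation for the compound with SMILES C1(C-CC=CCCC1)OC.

2

Molecular formula from the SMILES: C9H16O.
DoU = (2C + 2 + N − H − X)/2 = (2·9 + 2 + 0 − 16 − 0)/2 = 4/2 = 2.
(Structurally: 1 ring(s) + 1 π bond(s) = 2.)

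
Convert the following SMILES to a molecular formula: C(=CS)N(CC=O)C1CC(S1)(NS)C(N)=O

C8H13N3O2S3

Heavy atoms from the SMILES: 8 C, 3 N, 2 O, 3 S.
Implicit hydrogens by atom environment:
  4 × C: 1 H each → 4
  2 × C: 2 H each → 4
  2 × C: no H
  2 × O: no H
  2 × S: 1 H each → 2
  1 × N: 2 H
  1 × N: 1 H
  1 × N: no H
  1 × S: no H
  Total hydrogens = 13.
Molecular formula: C8H13N3O2S3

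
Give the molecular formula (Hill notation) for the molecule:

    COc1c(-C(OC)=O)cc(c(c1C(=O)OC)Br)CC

C13H15BrO5

Heavy atoms from the SMILES: 1 Br, 13 C, 5 O.
Implicit hydrogens by atom environment:
  5 × C (aromatic): no H
  5 × O: no H
  4 × C: 3 H each → 12
  2 × C: no H
  1 × Br: no H
  1 × C: 2 H
  1 × C (aromatic): 1 H
  Total hydrogens = 15.
Molecular formula: C13H15BrO5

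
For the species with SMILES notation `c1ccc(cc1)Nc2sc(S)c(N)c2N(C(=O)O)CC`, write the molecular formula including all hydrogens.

C13H15N3O2S2

Heavy atoms from the SMILES: 13 C, 3 N, 2 O, 2 S.
Implicit hydrogens by atom environment:
  5 × C (aromatic): 1 H each → 5
  5 × C (aromatic): no H
  1 × C: 3 H
  1 × C: 2 H
  1 × C: no H
  1 × N: 2 H
  1 × N: 1 H
  1 × N: no H
  1 × O: 1 H
  1 × O: no H
  1 × S: 1 H
  1 × S (aromatic): no H
  Total hydrogens = 15.
Molecular formula: C13H15N3O2S2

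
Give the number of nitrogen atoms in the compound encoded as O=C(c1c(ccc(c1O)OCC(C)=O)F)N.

The symbol for nitrogen appears 1 time in the SMILES.

1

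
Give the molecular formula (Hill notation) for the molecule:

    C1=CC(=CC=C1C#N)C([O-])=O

C8H4NO2-

Heavy atoms from the SMILES: 8 C, 1 N, 2 O.
Implicit hydrogens by atom environment:
  4 × C (aromatic): 1 H each → 4
  2 × C (aromatic): no H
  2 × C: no H
  1 × N: no H
  1 × O: no H
  1 × O (charge -1): no H
  Total hydrogens = 4.
Net charge -1.
Molecular formula: C8H4NO2-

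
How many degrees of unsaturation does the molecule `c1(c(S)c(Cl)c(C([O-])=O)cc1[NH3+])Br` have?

Molecular formula from the SMILES: C7H5BrClNO2S.
DoU = (2C + 2 + N − H − X)/2 = (2·7 + 2 + 1 − 5 − 2)/2 = 10/2 = 5.
(Structurally: 1 ring(s) + 4 π bond(s) = 5.)

5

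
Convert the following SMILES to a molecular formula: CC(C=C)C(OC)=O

C6H10O2

Heavy atoms from the SMILES: 6 C, 2 O.
Implicit hydrogens by atom environment:
  2 × C: 3 H each → 6
  2 × C: 1 H each → 2
  2 × O: no H
  1 × C: 2 H
  1 × C: no H
  Total hydrogens = 10.
Molecular formula: C6H10O2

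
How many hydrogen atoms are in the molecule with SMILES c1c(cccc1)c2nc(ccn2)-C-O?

10

Hydrogens are implicit in SMILES; fill each atom to its normal valence:
  7 × C (aromatic): 1 H each → 7
  3 × C (aromatic): no H
  2 × N (aromatic): no H
  1 × C: 2 H
  1 × O: 1 H
  Total hydrogens = 10.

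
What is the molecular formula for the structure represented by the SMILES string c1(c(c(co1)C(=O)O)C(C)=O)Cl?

C7H5ClO4

Heavy atoms from the SMILES: 7 C, 1 Cl, 4 O.
Implicit hydrogens by atom environment:
  3 × C (aromatic): no H
  2 × C: no H
  2 × O: no H
  1 × C: 3 H
  1 × C (aromatic): 1 H
  1 × Cl: no H
  1 × O: 1 H
  1 × O (aromatic): no H
  Total hydrogens = 5.
Molecular formula: C7H5ClO4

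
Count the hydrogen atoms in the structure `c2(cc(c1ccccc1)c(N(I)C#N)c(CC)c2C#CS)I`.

Hydrogens are implicit in SMILES; fill each atom to its normal valence:
  6 × C (aromatic): 1 H each → 6
  6 × C (aromatic): no H
  3 × C: no H
  2 × I: no H
  2 × N: no H
  1 × C: 3 H
  1 × C: 2 H
  1 × S: 1 H
  Total hydrogens = 12.

12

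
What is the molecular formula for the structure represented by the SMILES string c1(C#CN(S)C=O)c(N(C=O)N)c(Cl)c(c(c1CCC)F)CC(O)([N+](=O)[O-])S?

C15H16ClFN4O5S2

Heavy atoms from the SMILES: 15 C, 1 Cl, 1 F, 4 N, 5 O, 2 S.
Implicit hydrogens by atom environment:
  6 × C (aromatic): no H
  3 × C: 2 H each → 6
  3 × C: no H
  3 × O: no H
  2 × C: 1 H each → 2
  2 × N: no H
  2 × S: 1 H each → 2
  1 × C: 3 H
  1 × Cl: no H
  1 × F: no H
  1 × N: 2 H
  1 × N (charge +1): no H
  1 × O: 1 H
  1 × O (charge -1): no H
  Total hydrogens = 16.
Molecular formula: C15H16ClFN4O5S2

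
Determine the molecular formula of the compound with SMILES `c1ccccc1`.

Heavy atoms from the SMILES: 6 C.
Implicit hydrogens by atom environment:
  6 × C (aromatic): 1 H each → 6
  Total hydrogens = 6.
Molecular formula: C6H6

C6H6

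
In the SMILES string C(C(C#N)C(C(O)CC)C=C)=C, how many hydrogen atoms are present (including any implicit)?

15

Hydrogens are implicit in SMILES; fill each atom to its normal valence:
  5 × C: 1 H each → 5
  3 × C: 2 H each → 6
  1 × C: 3 H
  1 × C: no H
  1 × N: no H
  1 × O: 1 H
  Total hydrogens = 15.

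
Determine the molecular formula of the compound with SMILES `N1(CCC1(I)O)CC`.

C5H10INO

Heavy atoms from the SMILES: 5 C, 1 I, 1 N, 1 O.
Implicit hydrogens by atom environment:
  3 × C: 2 H each → 6
  1 × C: 3 H
  1 × C: no H
  1 × I: no H
  1 × N: no H
  1 × O: 1 H
  Total hydrogens = 10.
Molecular formula: C5H10INO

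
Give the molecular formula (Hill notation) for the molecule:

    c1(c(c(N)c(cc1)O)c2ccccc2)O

Heavy atoms from the SMILES: 12 C, 1 N, 2 O.
Implicit hydrogens by atom environment:
  7 × C (aromatic): 1 H each → 7
  5 × C (aromatic): no H
  2 × O: 1 H each → 2
  1 × N: 2 H
  Total hydrogens = 11.
Molecular formula: C12H11NO2

C12H11NO2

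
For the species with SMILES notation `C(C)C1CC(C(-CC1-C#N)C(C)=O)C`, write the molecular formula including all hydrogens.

Heavy atoms from the SMILES: 12 C, 1 N, 1 O.
Implicit hydrogens by atom environment:
  4 × C: 1 H each → 4
  3 × C: 3 H each → 9
  3 × C: 2 H each → 6
  2 × C: no H
  1 × N: no H
  1 × O: no H
  Total hydrogens = 19.
Molecular formula: C12H19NO

C12H19NO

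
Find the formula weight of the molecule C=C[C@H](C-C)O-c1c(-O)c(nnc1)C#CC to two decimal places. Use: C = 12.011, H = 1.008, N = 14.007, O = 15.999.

Molecular formula: C12H14N2O2.
M = 12×12.011 + 14×1.008 + 2×14.007 + 2×15.999 = 218.26 g/mol.

218.26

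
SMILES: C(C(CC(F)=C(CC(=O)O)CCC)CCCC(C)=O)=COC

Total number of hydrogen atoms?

27

Hydrogens are implicit in SMILES; fill each atom to its normal valence:
  7 × C: 2 H each → 14
  4 × C: no H
  3 × C: 3 H each → 9
  3 × C: 1 H each → 3
  3 × O: no H
  1 × F: no H
  1 × O: 1 H
  Total hydrogens = 27.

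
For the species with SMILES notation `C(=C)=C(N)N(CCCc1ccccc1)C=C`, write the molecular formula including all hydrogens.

C14H18N2

Heavy atoms from the SMILES: 14 C, 2 N.
Implicit hydrogens by atom environment:
  5 × C: 2 H each → 10
  5 × C (aromatic): 1 H each → 5
  2 × C: no H
  1 × C: 1 H
  1 × C (aromatic): no H
  1 × N: 2 H
  1 × N: no H
  Total hydrogens = 18.
Molecular formula: C14H18N2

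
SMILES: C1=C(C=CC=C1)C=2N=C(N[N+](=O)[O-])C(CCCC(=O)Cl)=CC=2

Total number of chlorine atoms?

The symbol for chlorine appears 1 time in the SMILES.

1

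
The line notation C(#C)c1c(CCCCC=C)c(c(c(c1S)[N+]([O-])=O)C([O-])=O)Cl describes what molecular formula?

C15H13ClNO4S-

Heavy atoms from the SMILES: 15 C, 1 Cl, 1 N, 4 O, 1 S.
Implicit hydrogens by atom environment:
  6 × C (aromatic): no H
  5 × C: 2 H each → 10
  2 × C: 1 H each → 2
  2 × C: no H
  2 × O: no H
  2 × O (charge -1): no H
  1 × Cl: no H
  1 × N (charge +1): no H
  1 × S: 1 H
  Total hydrogens = 13.
Net charge -1.
Molecular formula: C15H13ClNO4S-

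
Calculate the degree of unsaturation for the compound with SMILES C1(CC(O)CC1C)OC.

1

Molecular formula from the SMILES: C7H14O2.
DoU = (2C + 2 + N − H − X)/2 = (2·7 + 2 + 0 − 14 − 0)/2 = 2/2 = 1.
(Structurally: 1 ring(s) + 0 π bond(s) = 1.)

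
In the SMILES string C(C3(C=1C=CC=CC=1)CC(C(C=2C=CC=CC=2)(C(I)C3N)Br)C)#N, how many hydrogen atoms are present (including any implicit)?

Hydrogens are implicit in SMILES; fill each atom to its normal valence:
  10 × C (aromatic): 1 H each → 10
  3 × C: 1 H each → 3
  3 × C: no H
  2 × C (aromatic): no H
  1 × Br: no H
  1 × C: 3 H
  1 × C: 2 H
  1 × I: no H
  1 × N: 2 H
  1 × N: no H
  Total hydrogens = 20.

20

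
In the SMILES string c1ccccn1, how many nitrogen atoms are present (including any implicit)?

The symbol for nitrogen appears 1 time in the SMILES.

1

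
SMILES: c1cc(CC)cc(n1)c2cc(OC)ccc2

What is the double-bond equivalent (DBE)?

8

Molecular formula from the SMILES: C14H15NO.
DoU = (2C + 2 + N − H − X)/2 = (2·14 + 2 + 1 − 15 − 0)/2 = 16/2 = 8.
(Structurally: 2 ring(s) + 6 π bond(s) = 8.)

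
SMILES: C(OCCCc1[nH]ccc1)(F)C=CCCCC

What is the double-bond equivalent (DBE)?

Molecular formula from the SMILES: C14H22FNO.
DoU = (2C + 2 + N − H − X)/2 = (2·14 + 2 + 1 − 22 − 1)/2 = 8/2 = 4.
(Structurally: 1 ring(s) + 3 π bond(s) = 4.)

4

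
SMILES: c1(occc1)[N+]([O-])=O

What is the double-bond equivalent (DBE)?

4

Molecular formula from the SMILES: C4H3NO3.
DoU = (2C + 2 + N − H − X)/2 = (2·4 + 2 + 1 − 3 − 0)/2 = 8/2 = 4.
(Structurally: 1 ring(s) + 3 π bond(s) = 4.)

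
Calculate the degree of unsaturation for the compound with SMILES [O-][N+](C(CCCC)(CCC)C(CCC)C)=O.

1

Molecular formula from the SMILES: C13H27NO2.
DoU = (2C + 2 + N − H − X)/2 = (2·13 + 2 + 1 − 27 − 0)/2 = 2/2 = 1.
(Structurally: 0 ring(s) + 1 π bond(s) = 1.)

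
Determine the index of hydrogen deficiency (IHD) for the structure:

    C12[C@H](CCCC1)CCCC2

2

Molecular formula from the SMILES: C10H18.
DoU = (2C + 2 + N − H − X)/2 = (2·10 + 2 + 0 − 18 − 0)/2 = 4/2 = 2.
(Structurally: 2 ring(s) + 0 π bond(s) = 2.)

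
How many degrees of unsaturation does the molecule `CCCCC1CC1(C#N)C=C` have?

Molecular formula from the SMILES: C10H15N.
DoU = (2C + 2 + N − H − X)/2 = (2·10 + 2 + 1 − 15 − 0)/2 = 8/2 = 4.
(Structurally: 1 ring(s) + 3 π bond(s) = 4.)

4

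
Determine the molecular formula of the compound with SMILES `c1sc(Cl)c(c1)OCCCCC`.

Heavy atoms from the SMILES: 9 C, 1 Cl, 1 O, 1 S.
Implicit hydrogens by atom environment:
  4 × C: 2 H each → 8
  2 × C (aromatic): 1 H each → 2
  2 × C (aromatic): no H
  1 × C: 3 H
  1 × Cl: no H
  1 × O: no H
  1 × S (aromatic): no H
  Total hydrogens = 13.
Molecular formula: C9H13ClOS

C9H13ClOS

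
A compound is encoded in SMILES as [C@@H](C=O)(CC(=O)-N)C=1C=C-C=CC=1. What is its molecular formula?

Heavy atoms from the SMILES: 10 C, 1 N, 2 O.
Implicit hydrogens by atom environment:
  5 × C (aromatic): 1 H each → 5
  2 × C: 1 H each → 2
  2 × O: no H
  1 × C: 2 H
  1 × C: no H
  1 × C (aromatic): no H
  1 × N: 2 H
  Total hydrogens = 11.
Molecular formula: C10H11NO2

C10H11NO2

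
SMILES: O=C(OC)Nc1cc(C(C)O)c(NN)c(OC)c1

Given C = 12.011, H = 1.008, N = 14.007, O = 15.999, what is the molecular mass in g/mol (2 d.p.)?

255.27

Molecular formula: C11H17N3O4.
M = 11×12.011 + 17×1.008 + 3×14.007 + 4×15.999 = 255.27 g/mol.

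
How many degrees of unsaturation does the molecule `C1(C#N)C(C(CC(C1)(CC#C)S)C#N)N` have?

Molecular formula from the SMILES: C11H13N3S.
DoU = (2C + 2 + N − H − X)/2 = (2·11 + 2 + 3 − 13 − 0)/2 = 14/2 = 7.
(Structurally: 1 ring(s) + 6 π bond(s) = 7.)

7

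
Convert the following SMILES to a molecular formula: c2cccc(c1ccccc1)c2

C12H10

Heavy atoms from the SMILES: 12 C.
Implicit hydrogens by atom environment:
  10 × C (aromatic): 1 H each → 10
  2 × C (aromatic): no H
  Total hydrogens = 10.
Molecular formula: C12H10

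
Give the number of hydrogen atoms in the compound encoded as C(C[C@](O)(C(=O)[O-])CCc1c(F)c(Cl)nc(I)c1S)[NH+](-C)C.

17

Hydrogens are implicit in SMILES; fill each atom to its normal valence:
  5 × C (aromatic): no H
  4 × C: 2 H each → 8
  2 × C: 3 H each → 6
  2 × C: no H
  1 × Cl: no H
  1 × F: no H
  1 × I: no H
  1 × N (charge +1): 1 H
  1 × N (aromatic): no H
  1 × O: 1 H
  1 × O: no H
  1 × O (charge -1): no H
  1 × S: 1 H
  Total hydrogens = 17.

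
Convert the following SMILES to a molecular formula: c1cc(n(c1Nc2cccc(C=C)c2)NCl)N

Heavy atoms from the SMILES: 12 C, 1 Cl, 4 N.
Implicit hydrogens by atom environment:
  6 × C (aromatic): 1 H each → 6
  4 × C (aromatic): no H
  2 × N: 1 H each → 2
  1 × C: 2 H
  1 × C: 1 H
  1 × Cl: no H
  1 × N: 2 H
  1 × N (aromatic): no H
  Total hydrogens = 13.
Molecular formula: C12H13ClN4

C12H13ClN4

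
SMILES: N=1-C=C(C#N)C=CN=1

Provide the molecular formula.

Heavy atoms from the SMILES: 5 C, 3 N.
Implicit hydrogens by atom environment:
  3 × C (aromatic): 1 H each → 3
  2 × N (aromatic): no H
  1 × C (aromatic): no H
  1 × C: no H
  1 × N: no H
  Total hydrogens = 3.
Molecular formula: C5H3N3

C5H3N3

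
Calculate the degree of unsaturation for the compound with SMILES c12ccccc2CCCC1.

5

Molecular formula from the SMILES: C10H12.
DoU = (2C + 2 + N − H − X)/2 = (2·10 + 2 + 0 − 12 − 0)/2 = 10/2 = 5.
(Structurally: 2 ring(s) + 3 π bond(s) = 5.)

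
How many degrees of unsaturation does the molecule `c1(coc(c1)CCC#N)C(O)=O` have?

Molecular formula from the SMILES: C8H7NO3.
DoU = (2C + 2 + N − H − X)/2 = (2·8 + 2 + 1 − 7 − 0)/2 = 12/2 = 6.
(Structurally: 1 ring(s) + 5 π bond(s) = 6.)

6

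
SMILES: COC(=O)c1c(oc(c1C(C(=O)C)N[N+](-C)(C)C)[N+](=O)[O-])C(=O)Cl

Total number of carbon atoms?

The symbol for carbon appears 13 times in the SMILES. Lowercase c denotes aromatic carbon and counts toward C.

13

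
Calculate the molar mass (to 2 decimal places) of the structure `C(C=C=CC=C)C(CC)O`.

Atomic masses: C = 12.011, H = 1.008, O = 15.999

Molecular formula: C9H14O.
M = 9×12.011 + 14×1.008 + 1×15.999 = 138.21 g/mol.

138.21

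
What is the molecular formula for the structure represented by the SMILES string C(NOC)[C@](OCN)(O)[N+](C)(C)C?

Heavy atoms from the SMILES: 7 C, 3 N, 3 O.
Implicit hydrogens by atom environment:
  4 × C: 3 H each → 12
  2 × C: 2 H each → 4
  2 × O: no H
  1 × C: no H
  1 × N: 2 H
  1 × N: 1 H
  1 × N (charge +1): no H
  1 × O: 1 H
  Total hydrogens = 20.
Net charge +1.
Molecular formula: C7H20N3O3+

C7H20N3O3+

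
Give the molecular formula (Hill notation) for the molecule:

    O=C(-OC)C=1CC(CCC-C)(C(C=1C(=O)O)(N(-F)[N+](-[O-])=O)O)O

Heavy atoms from the SMILES: 12 C, 1 F, 2 N, 8 O.
Implicit hydrogens by atom environment:
  6 × C: no H
  4 × C: 2 H each → 8
  4 × O: no H
  3 × O: 1 H each → 3
  2 × C: 3 H each → 6
  1 × F: no H
  1 × N: no H
  1 × N (charge +1): no H
  1 × O (charge -1): no H
  Total hydrogens = 17.
Molecular formula: C12H17FN2O8

C12H17FN2O8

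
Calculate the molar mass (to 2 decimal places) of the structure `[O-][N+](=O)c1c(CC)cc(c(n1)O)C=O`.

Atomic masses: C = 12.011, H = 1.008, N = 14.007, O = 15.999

196.16

Molecular formula: C8H8N2O4.
M = 8×12.011 + 8×1.008 + 2×14.007 + 4×15.999 = 196.16 g/mol.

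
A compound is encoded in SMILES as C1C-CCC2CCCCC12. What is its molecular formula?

Heavy atoms from the SMILES: 10 C.
Implicit hydrogens by atom environment:
  8 × C: 2 H each → 16
  2 × C: 1 H each → 2
  Total hydrogens = 18.
Molecular formula: C10H18

C10H18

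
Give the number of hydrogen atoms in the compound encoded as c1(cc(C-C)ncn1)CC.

12

Hydrogens are implicit in SMILES; fill each atom to its normal valence:
  2 × C: 3 H each → 6
  2 × C: 2 H each → 4
  2 × C (aromatic): 1 H each → 2
  2 × C (aromatic): no H
  2 × N (aromatic): no H
  Total hydrogens = 12.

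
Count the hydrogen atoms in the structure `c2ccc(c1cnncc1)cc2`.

8

Hydrogens are implicit in SMILES; fill each atom to its normal valence:
  8 × C (aromatic): 1 H each → 8
  2 × C (aromatic): no H
  2 × N (aromatic): no H
  Total hydrogens = 8.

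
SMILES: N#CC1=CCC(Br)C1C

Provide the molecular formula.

C7H8BrN

Heavy atoms from the SMILES: 1 Br, 7 C, 1 N.
Implicit hydrogens by atom environment:
  3 × C: 1 H each → 3
  2 × C: no H
  1 × Br: no H
  1 × C: 3 H
  1 × C: 2 H
  1 × N: no H
  Total hydrogens = 8.
Molecular formula: C7H8BrN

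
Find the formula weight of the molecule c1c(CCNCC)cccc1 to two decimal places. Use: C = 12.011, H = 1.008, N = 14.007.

149.24

Molecular formula: C10H15N.
M = 10×12.011 + 15×1.008 + 1×14.007 = 149.24 g/mol.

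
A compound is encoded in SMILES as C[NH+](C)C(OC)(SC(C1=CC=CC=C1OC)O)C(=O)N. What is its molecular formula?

Heavy atoms from the SMILES: 13 C, 2 N, 4 O, 1 S.
Implicit hydrogens by atom environment:
  4 × C: 3 H each → 12
  4 × C (aromatic): 1 H each → 4
  3 × O: no H
  2 × C: no H
  2 × C (aromatic): no H
  1 × C: 1 H
  1 × N: 2 H
  1 × N (charge +1): 1 H
  1 × O: 1 H
  1 × S: no H
  Total hydrogens = 21.
Net charge +1.
Molecular formula: C13H21N2O4S+

C13H21N2O4S+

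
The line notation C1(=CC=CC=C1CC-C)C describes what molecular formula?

C10H14

Heavy atoms from the SMILES: 10 C.
Implicit hydrogens by atom environment:
  4 × C (aromatic): 1 H each → 4
  2 × C: 3 H each → 6
  2 × C: 2 H each → 4
  2 × C (aromatic): no H
  Total hydrogens = 14.
Molecular formula: C10H14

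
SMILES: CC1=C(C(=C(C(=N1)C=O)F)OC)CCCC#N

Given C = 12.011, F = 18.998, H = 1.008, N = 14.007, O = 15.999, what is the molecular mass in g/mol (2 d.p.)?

236.25

Molecular formula: C12H13FN2O2.
M = 12×12.011 + 1×18.998 + 13×1.008 + 2×14.007 + 2×15.999 = 236.25 g/mol.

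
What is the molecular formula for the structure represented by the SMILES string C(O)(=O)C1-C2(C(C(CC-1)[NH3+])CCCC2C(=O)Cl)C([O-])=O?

C13H18ClNO5

Heavy atoms from the SMILES: 13 C, 1 Cl, 1 N, 5 O.
Implicit hydrogens by atom environment:
  5 × C: 2 H each → 10
  4 × C: 1 H each → 4
  4 × C: no H
  3 × O: no H
  1 × Cl: no H
  1 × N (charge +1): 3 H
  1 × O: 1 H
  1 × O (charge -1): no H
  Total hydrogens = 18.
Molecular formula: C13H18ClNO5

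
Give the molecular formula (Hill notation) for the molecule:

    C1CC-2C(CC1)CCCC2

C10H18

Heavy atoms from the SMILES: 10 C.
Implicit hydrogens by atom environment:
  8 × C: 2 H each → 16
  2 × C: 1 H each → 2
  Total hydrogens = 18.
Molecular formula: C10H18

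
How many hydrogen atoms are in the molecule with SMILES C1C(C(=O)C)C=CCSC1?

Hydrogens are implicit in SMILES; fill each atom to its normal valence:
  3 × C: 2 H each → 6
  3 × C: 1 H each → 3
  1 × C: 3 H
  1 × C: no H
  1 × O: no H
  1 × S: no H
  Total hydrogens = 12.

12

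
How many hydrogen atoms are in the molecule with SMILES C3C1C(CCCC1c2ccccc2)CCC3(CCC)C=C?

Hydrogens are implicit in SMILES; fill each atom to its normal valence:
  9 × C: 2 H each → 18
  5 × C (aromatic): 1 H each → 5
  4 × C: 1 H each → 4
  1 × C: 3 H
  1 × C: no H
  1 × C (aromatic): no H
  Total hydrogens = 30.

30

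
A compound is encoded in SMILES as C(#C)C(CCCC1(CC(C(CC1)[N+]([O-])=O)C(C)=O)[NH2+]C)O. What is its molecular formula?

C15H25N2O4+

Heavy atoms from the SMILES: 15 C, 2 N, 4 O.
Implicit hydrogens by atom environment:
  6 × C: 2 H each → 12
  4 × C: 1 H each → 4
  3 × C: no H
  2 × C: 3 H each → 6
  2 × O: no H
  1 × N (charge +1): 2 H
  1 × N (charge +1): no H
  1 × O: 1 H
  1 × O (charge -1): no H
  Total hydrogens = 25.
Net charge +1.
Molecular formula: C15H25N2O4+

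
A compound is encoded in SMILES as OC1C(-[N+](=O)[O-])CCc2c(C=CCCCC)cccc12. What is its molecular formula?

C16H21NO3

Heavy atoms from the SMILES: 16 C, 1 N, 3 O.
Implicit hydrogens by atom environment:
  5 × C: 2 H each → 10
  4 × C: 1 H each → 4
  3 × C (aromatic): 1 H each → 3
  3 × C (aromatic): no H
  1 × C: 3 H
  1 × N (charge +1): no H
  1 × O: 1 H
  1 × O: no H
  1 × O (charge -1): no H
  Total hydrogens = 21.
Molecular formula: C16H21NO3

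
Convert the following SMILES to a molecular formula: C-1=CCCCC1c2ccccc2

Heavy atoms from the SMILES: 12 C.
Implicit hydrogens by atom environment:
  5 × C (aromatic): 1 H each → 5
  3 × C: 2 H each → 6
  3 × C: 1 H each → 3
  1 × C (aromatic): no H
  Total hydrogens = 14.
Molecular formula: C12H14

C12H14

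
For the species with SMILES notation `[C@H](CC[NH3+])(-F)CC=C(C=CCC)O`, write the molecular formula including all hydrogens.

Heavy atoms from the SMILES: 10 C, 1 F, 1 N, 1 O.
Implicit hydrogens by atom environment:
  4 × C: 2 H each → 8
  4 × C: 1 H each → 4
  1 × C: 3 H
  1 × C: no H
  1 × F: no H
  1 × N (charge +1): 3 H
  1 × O: 1 H
  Total hydrogens = 19.
Net charge +1.
Molecular formula: C10H19FNO+

C10H19FNO+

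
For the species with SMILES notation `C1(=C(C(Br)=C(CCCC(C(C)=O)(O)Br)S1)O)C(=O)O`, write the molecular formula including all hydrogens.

Heavy atoms from the SMILES: 2 Br, 11 C, 5 O, 1 S.
Implicit hydrogens by atom environment:
  4 × C (aromatic): no H
  3 × C: 2 H each → 6
  3 × C: no H
  3 × O: 1 H each → 3
  2 × Br: no H
  2 × O: no H
  1 × C: 3 H
  1 × S (aromatic): no H
  Total hydrogens = 12.
Molecular formula: C11H12Br2O5S

C11H12Br2O5S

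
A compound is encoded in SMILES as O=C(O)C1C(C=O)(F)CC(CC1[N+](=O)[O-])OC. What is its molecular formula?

Heavy atoms from the SMILES: 9 C, 1 F, 1 N, 6 O.
Implicit hydrogens by atom environment:
  4 × C: 1 H each → 4
  4 × O: no H
  2 × C: 2 H each → 4
  2 × C: no H
  1 × C: 3 H
  1 × F: no H
  1 × N (charge +1): no H
  1 × O: 1 H
  1 × O (charge -1): no H
  Total hydrogens = 12.
Molecular formula: C9H12FNO6

C9H12FNO6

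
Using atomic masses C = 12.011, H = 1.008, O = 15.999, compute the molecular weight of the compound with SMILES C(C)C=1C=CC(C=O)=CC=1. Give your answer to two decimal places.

Molecular formula: C9H10O.
M = 9×12.011 + 10×1.008 + 1×15.999 = 134.18 g/mol.

134.18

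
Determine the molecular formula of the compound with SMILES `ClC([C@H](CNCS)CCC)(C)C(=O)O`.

C9H18ClNO2S

Heavy atoms from the SMILES: 9 C, 1 Cl, 1 N, 2 O, 1 S.
Implicit hydrogens by atom environment:
  4 × C: 2 H each → 8
  2 × C: 3 H each → 6
  2 × C: no H
  1 × C: 1 H
  1 × Cl: no H
  1 × N: 1 H
  1 × O: 1 H
  1 × O: no H
  1 × S: 1 H
  Total hydrogens = 18.
Molecular formula: C9H18ClNO2S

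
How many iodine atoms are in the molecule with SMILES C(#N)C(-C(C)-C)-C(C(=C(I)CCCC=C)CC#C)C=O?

1

The symbol for iodine appears 1 time in the SMILES.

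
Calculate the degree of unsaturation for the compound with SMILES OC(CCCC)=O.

Molecular formula from the SMILES: C5H10O2.
DoU = (2C + 2 + N − H − X)/2 = (2·5 + 2 + 0 − 10 − 0)/2 = 2/2 = 1.
(Structurally: 0 ring(s) + 1 π bond(s) = 1.)

1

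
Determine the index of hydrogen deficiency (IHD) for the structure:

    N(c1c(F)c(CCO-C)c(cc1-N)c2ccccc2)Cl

Molecular formula from the SMILES: C15H16ClFN2O.
DoU = (2C + 2 + N − H − X)/2 = (2·15 + 2 + 2 − 16 − 2)/2 = 16/2 = 8.
(Structurally: 2 ring(s) + 6 π bond(s) = 8.)

8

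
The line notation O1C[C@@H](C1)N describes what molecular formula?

C3H7NO

Heavy atoms from the SMILES: 3 C, 1 N, 1 O.
Implicit hydrogens by atom environment:
  2 × C: 2 H each → 4
  1 × C: 1 H
  1 × N: 2 H
  1 × O: no H
  Total hydrogens = 7.
Molecular formula: C3H7NO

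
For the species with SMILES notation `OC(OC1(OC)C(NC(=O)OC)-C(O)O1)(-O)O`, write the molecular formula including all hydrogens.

C7H13NO9

Heavy atoms from the SMILES: 7 C, 1 N, 9 O.
Implicit hydrogens by atom environment:
  5 × O: no H
  4 × O: 1 H each → 4
  3 × C: no H
  2 × C: 3 H each → 6
  2 × C: 1 H each → 2
  1 × N: 1 H
  Total hydrogens = 13.
Molecular formula: C7H13NO9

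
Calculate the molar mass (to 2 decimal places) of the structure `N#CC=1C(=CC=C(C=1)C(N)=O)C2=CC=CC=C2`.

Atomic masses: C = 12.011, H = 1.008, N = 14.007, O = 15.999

222.25

Molecular formula: C14H10N2O.
M = 14×12.011 + 10×1.008 + 2×14.007 + 1×15.999 = 222.25 g/mol.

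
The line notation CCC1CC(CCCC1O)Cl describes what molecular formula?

C9H17ClO

Heavy atoms from the SMILES: 9 C, 1 Cl, 1 O.
Implicit hydrogens by atom environment:
  5 × C: 2 H each → 10
  3 × C: 1 H each → 3
  1 × C: 3 H
  1 × Cl: no H
  1 × O: 1 H
  Total hydrogens = 17.
Molecular formula: C9H17ClO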